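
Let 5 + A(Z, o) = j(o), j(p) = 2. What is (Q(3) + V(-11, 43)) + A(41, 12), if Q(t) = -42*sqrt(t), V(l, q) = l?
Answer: -14 - 42*sqrt(3) ≈ -86.746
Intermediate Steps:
A(Z, o) = -3 (A(Z, o) = -5 + 2 = -3)
(Q(3) + V(-11, 43)) + A(41, 12) = (-42*sqrt(3) - 11) - 3 = (-11 - 42*sqrt(3)) - 3 = -14 - 42*sqrt(3)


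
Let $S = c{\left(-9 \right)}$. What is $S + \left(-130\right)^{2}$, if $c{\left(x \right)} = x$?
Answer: $16891$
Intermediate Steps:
$S = -9$
$S + \left(-130\right)^{2} = -9 + \left(-130\right)^{2} = -9 + 16900 = 16891$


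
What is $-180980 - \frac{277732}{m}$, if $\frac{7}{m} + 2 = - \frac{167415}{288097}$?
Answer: $- \frac{22636364376}{288097} \approx -78572.0$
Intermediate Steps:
$m = - \frac{2016679}{743609}$ ($m = \frac{7}{-2 - \frac{167415}{288097}} = \frac{7}{- \frac{743609}{288097}} = 7 \left(- \frac{288097}{743609}\right) = - \frac{2016679}{743609} \approx -2.712$)
$-180980 - \frac{277732}{m} = -180980 - \frac{277732}{- \frac{2016679}{743609}} = -180980 - 277732 \left(- \frac{743609}{2016679}\right) = -180980 - - \frac{29503430684}{288097} = -180980 + \frac{29503430684}{288097} = - \frac{22636364376}{288097}$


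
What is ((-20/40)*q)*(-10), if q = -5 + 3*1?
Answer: -10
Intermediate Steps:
q = -2 (q = -5 + 3 = -2)
((-20/40)*q)*(-10) = (-20/40*(-2))*(-10) = (-20*1/40*(-2))*(-10) = -½*(-2)*(-10) = 1*(-10) = -10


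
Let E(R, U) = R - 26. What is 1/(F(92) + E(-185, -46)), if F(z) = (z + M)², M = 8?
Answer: 1/9789 ≈ 0.00010216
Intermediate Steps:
E(R, U) = -26 + R
F(z) = (8 + z)² (F(z) = (z + 8)² = (8 + z)²)
1/(F(92) + E(-185, -46)) = 1/((8 + 92)² + (-26 - 185)) = 1/(100² - 211) = 1/(10000 - 211) = 1/9789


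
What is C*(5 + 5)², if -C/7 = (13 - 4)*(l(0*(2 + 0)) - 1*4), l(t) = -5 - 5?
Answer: 88200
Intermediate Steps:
l(t) = -10
C = 882 (C = -7*(13 - 4)*(-10 - 1*4) = -63*(-10 - 4) = -63*(-14) = -7*(-126) = 882)
C*(5 + 5)² = 882*(5 + 5)² = 882*10² = 882*100 = 88200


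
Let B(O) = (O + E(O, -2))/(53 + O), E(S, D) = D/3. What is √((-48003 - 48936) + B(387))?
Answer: I*√42226245930/660 ≈ 311.35*I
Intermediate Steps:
E(S, D) = D/3 (E(S, D) = D*(⅓) = D/3)
B(O) = (-⅔ + O)/(53 + O) (B(O) = (O + (⅓)*(-2))/(53 + O) = (O - ⅔)/(53 + O) = (-⅔ + O)/(53 + O))
√((-48003 - 48936) + B(387)) = √((-48003 - 48936) + (-⅔ + 387)/(53 + 387)) = √(-96939 + (1159/3)/440) = √(-96939 + (1/440)*(1159/3)) = √(-96939 + 1159/1320) = √(-127958321/1320) = I*√42226245930/660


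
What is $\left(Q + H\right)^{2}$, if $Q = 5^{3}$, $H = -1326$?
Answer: $1442401$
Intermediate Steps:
$Q = 125$
$\left(Q + H\right)^{2} = \left(125 - 1326\right)^{2} = \left(-1201\right)^{2} = 1442401$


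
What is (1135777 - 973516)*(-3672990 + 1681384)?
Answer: -323159981166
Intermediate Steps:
(1135777 - 973516)*(-3672990 + 1681384) = 162261*(-1991606) = -323159981166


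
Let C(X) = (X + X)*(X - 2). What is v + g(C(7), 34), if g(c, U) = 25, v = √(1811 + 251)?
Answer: 25 + √2062 ≈ 70.409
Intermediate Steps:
v = √2062 ≈ 45.409
C(X) = 2*X*(-2 + X) (C(X) = (2*X)*(-2 + X) = 2*X*(-2 + X))
v + g(C(7), 34) = √2062 + 25 = 25 + √2062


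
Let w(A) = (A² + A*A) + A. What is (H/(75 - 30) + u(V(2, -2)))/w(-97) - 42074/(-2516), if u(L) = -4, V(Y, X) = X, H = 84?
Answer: 5907464899/353265270 ≈ 16.722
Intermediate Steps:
w(A) = A + 2*A² (w(A) = (A² + A²) + A = 2*A² + A = A + 2*A²)
(H/(75 - 30) + u(V(2, -2)))/w(-97) - 42074/(-2516) = (84/(75 - 30) - 4)/((-97*(1 + 2*(-97)))) - 42074/(-2516) = (84/45 - 4)/((-97*(1 - 194))) - 42074*(-1/2516) = ((1/45)*84 - 4)/((-97*(-193))) + 21037/1258 = (28/15 - 4)/18721 + 21037/1258 = -32/15*1/18721 + 21037/1258 = -32/280815 + 21037/1258 = 5907464899/353265270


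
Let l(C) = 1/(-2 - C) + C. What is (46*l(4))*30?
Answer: 5290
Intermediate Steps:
l(C) = C + 1/(-2 - C)
(46*l(4))*30 = (46*((-1 + 4² + 2*4)/(2 + 4)))*30 = (46*((-1 + 16 + 8)/6))*30 = (46*((⅙)*23))*30 = (46*(23/6))*30 = (529/3)*30 = 5290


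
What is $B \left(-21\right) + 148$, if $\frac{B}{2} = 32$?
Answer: $-1196$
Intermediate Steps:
$B = 64$ ($B = 2 \cdot 32 = 64$)
$B \left(-21\right) + 148 = 64 \left(-21\right) + 148 = -1344 + 148 = -1196$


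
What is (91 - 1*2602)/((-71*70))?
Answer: 2511/4970 ≈ 0.50523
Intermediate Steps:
(91 - 1*2602)/((-71*70)) = (91 - 2602)/(-4970) = -2511*(-1/4970) = 2511/4970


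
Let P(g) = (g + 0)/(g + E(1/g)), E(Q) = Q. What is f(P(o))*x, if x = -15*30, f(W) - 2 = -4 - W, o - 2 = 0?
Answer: 1260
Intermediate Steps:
o = 2 (o = 2 + 0 = 2)
P(g) = g/(g + 1/g) (P(g) = (g + 0)/(g + 1/g) = g/(g + 1/g))
f(W) = -2 - W (f(W) = 2 + (-4 - W) = -2 - W)
x = -450
f(P(o))*x = (-2 - 2**2/(1 + 2**2))*(-450) = (-2 - 4/(1 + 4))*(-450) = (-2 - 4/5)*(-450) = -14/5*(-450) = 1260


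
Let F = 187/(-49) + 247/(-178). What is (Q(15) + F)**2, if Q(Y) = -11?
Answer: 19974451561/76073284 ≈ 262.57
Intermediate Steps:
F = -45389/8722 (F = 187*(-1/49) + 247*(-1/178) = -187/49 - 247/178 = -45389/8722 ≈ -5.2040)
(Q(15) + F)**2 = (-11 - 45389/8722)**2 = (-141331/8722)**2 = 19974451561/76073284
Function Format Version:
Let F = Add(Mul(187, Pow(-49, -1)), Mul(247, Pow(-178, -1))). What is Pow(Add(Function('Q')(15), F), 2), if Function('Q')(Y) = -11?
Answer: Rational(19974451561, 76073284) ≈ 262.57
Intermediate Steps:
F = Rational(-45389, 8722) (F = Add(Mul(187, Rational(-1, 49)), Mul(247, Rational(-1, 178))) = Add(Rational(-187, 49), Rational(-247, 178)) = Rational(-45389, 8722) ≈ -5.2040)
Pow(Add(Function('Q')(15), F), 2) = Pow(Add(-11, Rational(-45389, 8722)), 2) = Pow(Rational(-141331, 8722), 2) = Rational(19974451561, 76073284)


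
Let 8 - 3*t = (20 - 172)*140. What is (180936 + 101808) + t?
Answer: 289840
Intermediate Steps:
t = 7096 (t = 8/3 - (20 - 172)*140/3 = 8/3 - (-152)*140/3 = 8/3 - ⅓*(-21280) = 8/3 + 21280/3 = 7096)
(180936 + 101808) + t = (180936 + 101808) + 7096 = 282744 + 7096 = 289840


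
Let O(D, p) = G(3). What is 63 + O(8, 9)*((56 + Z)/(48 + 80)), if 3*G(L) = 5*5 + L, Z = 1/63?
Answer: 57961/864 ≈ 67.084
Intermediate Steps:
Z = 1/63 ≈ 0.015873
G(L) = 25/3 + L/3 (G(L) = (5*5 + L)/3 = (25 + L)/3 = 25/3 + L/3)
O(D, p) = 28/3 (O(D, p) = 25/3 + (1/3)*3 = 25/3 + 1 = 28/3)
63 + O(8, 9)*((56 + Z)/(48 + 80)) = 63 + 28*((56 + 1/63)/(48 + 80))/3 = 63 + 28*((3529/63)/128)/3 = 63 + 28*((3529/63)*(1/128))/3 = 63 + (28/3)*(3529/8064) = 63 + 3529/864 = 57961/864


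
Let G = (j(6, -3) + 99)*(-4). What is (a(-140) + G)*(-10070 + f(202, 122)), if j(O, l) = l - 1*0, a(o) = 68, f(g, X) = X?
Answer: 3143568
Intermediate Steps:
j(O, l) = l (j(O, l) = l + 0 = l)
G = -384 (G = (-3 + 99)*(-4) = 96*(-4) = -384)
(a(-140) + G)*(-10070 + f(202, 122)) = (68 - 384)*(-10070 + 122) = -316*(-9948) = 3143568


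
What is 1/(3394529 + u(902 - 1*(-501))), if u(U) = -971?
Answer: 1/3393558 ≈ 2.9468e-7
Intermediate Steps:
1/(3394529 + u(902 - 1*(-501))) = 1/(3394529 - 971) = 1/3393558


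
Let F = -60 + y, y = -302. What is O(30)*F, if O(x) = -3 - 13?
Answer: 5792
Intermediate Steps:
O(x) = -16
F = -362 (F = -60 - 302 = -362)
O(30)*F = -16*(-362) = 5792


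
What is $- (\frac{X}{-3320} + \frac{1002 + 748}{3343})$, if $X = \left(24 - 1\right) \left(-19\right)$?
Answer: $- \frac{7270891}{11098760} \approx -0.65511$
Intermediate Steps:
$X = -437$ ($X = 23 \left(-19\right) = -437$)
$- (\frac{X}{-3320} + \frac{1002 + 748}{3343}) = - (- \frac{437}{-3320} + \frac{1002 + 748}{3343}) = - (\left(-437\right) \left(- \frac{1}{3320}\right) + 1750 \cdot \frac{1}{3343}) = - (\frac{437}{3320} + \frac{1750}{3343}) = \left(-1\right) \frac{7270891}{11098760} = - \frac{7270891}{11098760}$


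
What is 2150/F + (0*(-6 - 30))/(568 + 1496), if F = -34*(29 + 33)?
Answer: -1075/1054 ≈ -1.0199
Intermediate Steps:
F = -2108 (F = -34*62 = -2108)
2150/F + (0*(-6 - 30))/(568 + 1496) = 2150/(-2108) + (0*(-6 - 30))/(568 + 1496) = 2150*(-1/2108) + (0*(-36))/2064 = -1075/1054 + 0*(1/2064) = -1075/1054 + 0 = -1075/1054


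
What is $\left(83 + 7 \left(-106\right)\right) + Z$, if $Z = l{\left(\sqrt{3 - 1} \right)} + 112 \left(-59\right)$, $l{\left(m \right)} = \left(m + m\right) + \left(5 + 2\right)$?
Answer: $-7260 + 2 \sqrt{2} \approx -7257.2$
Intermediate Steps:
$l{\left(m \right)} = 7 + 2 m$ ($l{\left(m \right)} = 2 m + 7 = 7 + 2 m$)
$Z = -6601 + 2 \sqrt{2}$ ($Z = \left(7 + 2 \sqrt{3 - 1}\right) + 112 \left(-59\right) = \left(7 + 2 \sqrt{2}\right) - 6608 = -6601 + 2 \sqrt{2} \approx -6598.2$)
$\left(83 + 7 \left(-106\right)\right) + Z = \left(83 + 7 \left(-106\right)\right) - \left(6601 - 2 \sqrt{2}\right) = \left(83 - 742\right) - \left(6601 - 2 \sqrt{2}\right) = -659 - \left(6601 - 2 \sqrt{2}\right) = -7260 + 2 \sqrt{2}$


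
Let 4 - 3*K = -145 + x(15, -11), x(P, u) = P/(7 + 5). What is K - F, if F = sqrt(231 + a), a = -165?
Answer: 197/4 - sqrt(66) ≈ 41.126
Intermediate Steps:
x(P, u) = P/12
K = 197/4 (K = 4/3 - (-145 + (1/12)*15)/3 = 4/3 - (-145 + 5/4)/3 = 4/3 - 1/3*(-575/4) = 4/3 + 575/12 = 197/4 ≈ 49.250)
F = sqrt(66) (F = sqrt(231 - 165) = sqrt(66) ≈ 8.1240)
K - F = 197/4 - sqrt(66)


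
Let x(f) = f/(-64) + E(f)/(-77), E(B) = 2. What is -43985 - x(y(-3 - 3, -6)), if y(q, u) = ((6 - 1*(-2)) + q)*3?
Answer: -108378745/2464 ≈ -43985.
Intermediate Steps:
y(q, u) = 24 + 3*q (y(q, u) = ((6 + 2) + q)*3 = (8 + q)*3 = 24 + 3*q)
x(f) = -2/77 - f/64 (x(f) = f/(-64) + 2/(-77) = f*(-1/64) + 2*(-1/77) = -f/64 - 2/77 = -2/77 - f/64)
-43985 - x(y(-3 - 3, -6)) = -43985 - (-2/77 - (24 + 3*(-3 - 3))/64) = -43985 - (-2/77 - (24 + 3*(-6))/64) = -43985 - (-2/77 - (24 - 18)/64) = -43985 - (-2/77 - 1/64*6) = -43985 - (-2/77 - 3/32) = -43985 - 1*(-295/2464) = -43985 + 295/2464 = -108378745/2464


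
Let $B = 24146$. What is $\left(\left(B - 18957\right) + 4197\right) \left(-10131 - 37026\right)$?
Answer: $-442615602$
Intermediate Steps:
$\left(\left(B - 18957\right) + 4197\right) \left(-10131 - 37026\right) = \left(\left(24146 - 18957\right) + 4197\right) \left(-10131 - 37026\right) = \left(5189 + 4197\right) \left(-47157\right) = 9386 \left(-47157\right) = -442615602$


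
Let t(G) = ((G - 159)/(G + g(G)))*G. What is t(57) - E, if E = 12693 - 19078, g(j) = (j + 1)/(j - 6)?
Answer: 18635011/2965 ≈ 6285.0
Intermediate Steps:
g(j) = (1 + j)/(-6 + j)
E = -6385
t(G) = G*(-159 + G)/(G + (1 + G)/(-6 + G)) (t(G) = ((G - 159)/(G + (1 + G)/(-6 + G)))*G = ((-159 + G)/(G + (1 + G)/(-6 + G)))*G = G*(-159 + G)/(G + (1 + G)/(-6 + G)))
t(57) - E = 57*(-159 + 57)*(-6 + 57)/(1 + 57 + 57*(-6 + 57)) - 1*(-6385) = 57*(-102)*51/(1 + 57 + 57*51) + 6385 = 57*(-102)*51/(1 + 57 + 2907) + 6385 = 57*(-102)*51/2965 + 6385 = 57*(1/2965)*(-102)*51 + 6385 = -296514/2965 + 6385 = 18635011/2965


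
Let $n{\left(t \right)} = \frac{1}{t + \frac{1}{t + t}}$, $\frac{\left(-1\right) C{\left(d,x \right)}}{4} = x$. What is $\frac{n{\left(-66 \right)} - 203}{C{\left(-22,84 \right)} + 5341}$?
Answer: $- \frac{136067}{3354505} \approx -0.040562$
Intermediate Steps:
$C{\left(d,x \right)} = - 4 x$
$n{\left(t \right)} = \frac{1}{t + \frac{1}{2 t}}$
$\frac{n{\left(-66 \right)} - 203}{C{\left(-22,84 \right)} + 5341} = \frac{2 \left(-66\right) \frac{1}{1 + 2 \left(-66\right)^{2}} - 203}{\left(-4\right) 84 + 5341} = \frac{2 \left(-66\right) \frac{1}{1 + 2 \cdot 4356} - 203}{-336 + 5341} = \frac{2 \left(-66\right) \frac{1}{1 + 8712} - 203}{5005} = \left(2 \left(-66\right) \frac{1}{8713} - 203\right) \frac{1}{5005} = \left(- \frac{132}{8713} - 203\right) \frac{1}{5005} = \left(- \frac{1768871}{8713}\right) \frac{1}{5005} = - \frac{136067}{3354505}$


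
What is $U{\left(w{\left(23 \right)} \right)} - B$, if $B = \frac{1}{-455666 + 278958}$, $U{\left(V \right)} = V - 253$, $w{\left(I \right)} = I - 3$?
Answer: $- \frac{41172963}{176708} \approx -233.0$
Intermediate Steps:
$w{\left(I \right)} = -3 + I$
$U{\left(V \right)} = -253 + V$ ($U{\left(V \right)} = V - 253 = -253 + V$)
$B = - \frac{1}{176708}$ ($B = \frac{1}{-176708} = - \frac{1}{176708} \approx -5.6591 \cdot 10^{-6}$)
$U{\left(w{\left(23 \right)} \right)} - B = \left(-253 + \left(-3 + 23\right)\right) - - \frac{1}{176708} = \left(-253 + 20\right) + \frac{1}{176708} = -233 + \frac{1}{176708} = - \frac{41172963}{176708}$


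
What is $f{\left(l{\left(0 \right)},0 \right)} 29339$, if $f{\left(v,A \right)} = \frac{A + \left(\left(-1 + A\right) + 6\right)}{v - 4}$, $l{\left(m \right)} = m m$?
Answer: $- \frac{146695}{4} \approx -36674.0$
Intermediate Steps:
$l{\left(m \right)} = m^{2}$
$f{\left(v,A \right)} = \frac{5 + 2 A}{-4 + v}$ ($f{\left(v,A \right)} = \frac{A + \left(5 + A\right)}{-4 + v} = \frac{5 + 2 A}{-4 + v}$)
$f{\left(l{\left(0 \right)},0 \right)} 29339 = \frac{5 + 2 \cdot 0}{-4 + 0^{2}} \cdot 29339 = \frac{5 + 0}{-4 + 0} \cdot 29339 = \frac{1}{-4} \cdot 5 \cdot 29339 = \left(- \frac{1}{4}\right) 5 \cdot 29339 = \left(- \frac{5}{4}\right) 29339 = - \frac{146695}{4}$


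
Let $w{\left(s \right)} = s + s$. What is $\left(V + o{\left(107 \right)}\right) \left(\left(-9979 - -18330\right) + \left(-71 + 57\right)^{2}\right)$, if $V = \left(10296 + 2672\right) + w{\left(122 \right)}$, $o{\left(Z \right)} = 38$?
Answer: $113247750$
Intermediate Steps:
$w{\left(s \right)} = 2 s$
$V = 13212$ ($V = \left(10296 + 2672\right) + 2 \cdot 122 = 12968 + 244 = 13212$)
$\left(V + o{\left(107 \right)}\right) \left(\left(-9979 - -18330\right) + \left(-71 + 57\right)^{2}\right) = \left(13212 + 38\right) \left(\left(-9979 - -18330\right) + \left(-71 + 57\right)^{2}\right) = 13250 \left(\left(-9979 + 18330\right) + \left(-14\right)^{2}\right) = 13250 \left(8351 + 196\right) = 13250 \cdot 8547 = 113247750$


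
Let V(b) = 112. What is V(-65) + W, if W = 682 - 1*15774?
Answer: -14980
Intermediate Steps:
W = -15092 (W = 682 - 15774 = -15092)
V(-65) + W = 112 - 15092 = -14980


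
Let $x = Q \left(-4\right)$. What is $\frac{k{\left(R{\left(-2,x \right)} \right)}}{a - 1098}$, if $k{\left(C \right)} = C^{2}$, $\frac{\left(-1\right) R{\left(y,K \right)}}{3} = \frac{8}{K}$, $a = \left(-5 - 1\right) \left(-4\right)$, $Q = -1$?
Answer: $- \frac{6}{179} \approx -0.03352$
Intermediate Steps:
$a = 24$ ($a = \left(-6\right) \left(-4\right) = 24$)
$x = 4$ ($x = \left(-1\right) \left(-4\right) = 4$)
$R{\left(y,K \right)} = - \frac{24}{K}$ ($R{\left(y,K \right)} = - 3 \frac{8}{K} = - \frac{24}{K}$)
$\frac{k{\left(R{\left(-2,x \right)} \right)}}{a - 1098} = \frac{\left(- \frac{24}{4}\right)^{2}}{24 - 1098} = \frac{\left(\left(-24\right) \frac{1}{4}\right)^{2}}{24 - 1098} = \frac{\left(-6\right)^{2}}{-1074} = 36 \left(- \frac{1}{1074}\right) = - \frac{6}{179}$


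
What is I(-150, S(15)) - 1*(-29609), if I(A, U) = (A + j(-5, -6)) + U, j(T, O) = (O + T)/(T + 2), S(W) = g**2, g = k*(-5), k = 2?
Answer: 88688/3 ≈ 29563.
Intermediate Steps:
g = -10 (g = 2*(-5) = -10)
S(W) = 100 (S(W) = (-10)**2 = 100)
j(T, O) = (O + T)/(2 + T)
I(A, U) = 11/3 + A + U (I(A, U) = (A + (-6 - 5)/(2 - 5)) + U = (A - 11/(-3)) + U = (A - 1/3*(-11)) + U = (A + 11/3) + U = (11/3 + A) + U = 11/3 + A + U)
I(-150, S(15)) - 1*(-29609) = (11/3 - 150 + 100) - 1*(-29609) = -139/3 + 29609 = 88688/3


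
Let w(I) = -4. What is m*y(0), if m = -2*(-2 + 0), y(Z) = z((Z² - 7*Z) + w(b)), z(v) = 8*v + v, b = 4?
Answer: -144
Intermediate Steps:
z(v) = 9*v
y(Z) = -36 - 63*Z + 9*Z² (y(Z) = 9*((Z² - 7*Z) - 4) = 9*(-4 + Z² - 7*Z) = -36 - 63*Z + 9*Z²)
m = 4 (m = -2*(-2) = 4)
m*y(0) = 4*(-36 - 63*0 + 9*0²) = 4*(-36 + 0 + 9*0) = 4*(-36 + 0 + 0) = 4*(-36) = -144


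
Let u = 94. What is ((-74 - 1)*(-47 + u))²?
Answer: 12425625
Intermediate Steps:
((-74 - 1)*(-47 + u))² = ((-74 - 1)*(-47 + 94))² = (-75*47)² = (-3525)² = 12425625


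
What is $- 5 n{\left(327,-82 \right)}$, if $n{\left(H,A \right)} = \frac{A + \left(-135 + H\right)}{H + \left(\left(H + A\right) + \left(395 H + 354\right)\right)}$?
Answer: $- \frac{550}{130091} \approx -0.0042278$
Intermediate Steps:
$n{\left(H,A \right)} = \frac{-135 + A + H}{354 + A + 397 H}$ ($n{\left(H,A \right)} = \frac{-135 + A + H}{H + \left(\left(A + H\right) + \left(354 + 395 H\right)\right)} = \frac{-135 + A + H}{H + \left(354 + A + 396 H\right)} = \frac{-135 + A + H}{354 + A + 397 H}$)
$- 5 n{\left(327,-82 \right)} = - 5 \frac{-135 - 82 + 327}{354 - 82 + 397 \cdot 327} = - 5 \frac{1}{354 - 82 + 129819} \cdot 110 = - 5 \cdot \frac{1}{130091} \cdot 110 = \left(-5\right) \frac{110}{130091} = - \frac{550}{130091}$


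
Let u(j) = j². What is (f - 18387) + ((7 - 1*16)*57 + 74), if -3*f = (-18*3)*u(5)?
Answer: -18376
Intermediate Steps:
f = 450 (f = -(-18*3)*5²/3 = -(-18)*25 = -⅓*(-1350) = 450)
(f - 18387) + ((7 - 1*16)*57 + 74) = (450 - 18387) + ((7 - 1*16)*57 + 74) = -17937 + ((7 - 16)*57 + 74) = -17937 + (-9*57 + 74) = -17937 + (-513 + 74) = -17937 - 439 = -18376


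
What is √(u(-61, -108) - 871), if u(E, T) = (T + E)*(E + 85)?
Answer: I*√4927 ≈ 70.193*I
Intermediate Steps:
u(E, T) = (85 + E)*(E + T) (u(E, T) = (E + T)*(85 + E) = (85 + E)*(E + T))
√(u(-61, -108) - 871) = √(((-61)² + 85*(-61) + 85*(-108) - 61*(-108)) - 871) = √((3721 - 5185 - 9180 + 6588) - 871) = √(-4056 - 871) = √(-4927) = I*√4927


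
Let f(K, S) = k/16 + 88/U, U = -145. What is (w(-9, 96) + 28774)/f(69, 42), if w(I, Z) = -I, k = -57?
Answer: -66776560/9673 ≈ -6903.4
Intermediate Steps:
f(K, S) = -9673/2320 (f(K, S) = -57/16 + 88/(-145) = -57*1/16 + 88*(-1/145) = -57/16 - 88/145 = -9673/2320)
(w(-9, 96) + 28774)/f(69, 42) = (-1*(-9) + 28774)/(-9673/2320) = (9 + 28774)*(-2320/9673) = 28783*(-2320/9673) = -66776560/9673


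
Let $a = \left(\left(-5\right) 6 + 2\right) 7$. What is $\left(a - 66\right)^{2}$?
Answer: $68644$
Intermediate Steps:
$a = -196$ ($a = \left(-30 + 2\right) 7 = \left(-28\right) 7 = -196$)
$\left(a - 66\right)^{2} = \left(-196 - 66\right)^{2} = \left(-262\right)^{2} = 68644$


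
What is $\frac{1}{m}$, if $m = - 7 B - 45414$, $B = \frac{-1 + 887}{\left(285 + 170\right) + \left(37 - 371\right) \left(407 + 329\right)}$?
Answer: $- \frac{245369}{11143181564} \approx -2.202 \cdot 10^{-5}$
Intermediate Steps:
$B = - \frac{886}{245369}$ ($B = \frac{886}{455 - 245824} = \frac{886}{-245369} = 886 \left(- \frac{1}{245369}\right) = - \frac{886}{245369} \approx -0.0036109$)
$m = - \frac{11143181564}{245369}$ ($m = \left(-7\right) \left(- \frac{886}{245369}\right) - 45414 = \frac{6202}{245369} - 45414 = - \frac{11143181564}{245369} \approx -45414.0$)
$\frac{1}{m} = \frac{1}{- \frac{11143181564}{245369}} = - \frac{245369}{11143181564}$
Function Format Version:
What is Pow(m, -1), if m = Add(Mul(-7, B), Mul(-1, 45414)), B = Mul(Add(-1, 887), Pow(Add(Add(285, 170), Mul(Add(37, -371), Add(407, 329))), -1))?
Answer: Rational(-245369, 11143181564) ≈ -2.2020e-5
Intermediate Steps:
B = Rational(-886, 245369) (B = Mul(886, Pow(Add(455, Mul(-334, 736)), -1)) = Mul(886, Pow(Add(455, -245824), -1)) = Mul(886, Pow(-245369, -1)) = Mul(886, Rational(-1, 245369)) = Rational(-886, 245369) ≈ -0.0036109)
m = Rational(-11143181564, 245369) (m = Add(Mul(-7, Rational(-886, 245369)), Mul(-1, 45414)) = Add(Rational(6202, 245369), -45414) = Rational(-11143181564, 245369) ≈ -45414.)
Pow(m, -1) = Pow(Rational(-11143181564, 245369), -1) = Rational(-245369, 11143181564)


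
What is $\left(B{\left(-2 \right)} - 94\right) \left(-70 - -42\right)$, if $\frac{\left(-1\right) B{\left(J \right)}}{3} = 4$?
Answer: $2968$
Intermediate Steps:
$B{\left(J \right)} = -12$ ($B{\left(J \right)} = \left(-3\right) 4 = -12$)
$\left(B{\left(-2 \right)} - 94\right) \left(-70 - -42\right) = \left(-12 - 94\right) \left(-70 - -42\right) = - 106 \left(-70 + 42\right) = \left(-106\right) \left(-28\right) = 2968$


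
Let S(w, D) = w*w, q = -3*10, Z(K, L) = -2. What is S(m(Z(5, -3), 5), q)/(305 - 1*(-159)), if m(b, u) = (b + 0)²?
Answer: 1/29 ≈ 0.034483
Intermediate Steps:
m(b, u) = b²
q = -30
S(w, D) = w²
S(m(Z(5, -3), 5), q)/(305 - 1*(-159)) = ((-2)²)²/(305 - 1*(-159)) = 4²/(305 + 159) = 16/464 = 16*(1/464) = 1/29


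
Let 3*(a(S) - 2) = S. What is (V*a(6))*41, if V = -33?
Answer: -5412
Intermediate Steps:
a(S) = 2 + S/3
(V*a(6))*41 = -33*(2 + (1/3)*6)*41 = -33*(2 + 2)*41 = -33*4*41 = -132*41 = -5412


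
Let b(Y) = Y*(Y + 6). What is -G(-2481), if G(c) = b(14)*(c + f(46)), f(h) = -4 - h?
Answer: 708680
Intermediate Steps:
b(Y) = Y*(6 + Y)
G(c) = -14000 + 280*c (G(c) = (14*(6 + 14))*(c + (-4 - 1*46)) = (14*20)*(c + (-4 - 46)) = 280*(c - 50) = 280*(-50 + c) = -14000 + 280*c)
-G(-2481) = -(-14000 + 280*(-2481)) = -(-14000 - 694680) = -1*(-708680) = 708680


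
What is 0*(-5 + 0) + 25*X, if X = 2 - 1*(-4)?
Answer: 150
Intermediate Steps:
X = 6 (X = 2 + 4 = 6)
0*(-5 + 0) + 25*X = 0*(-5 + 0) + 25*6 = 0*(-5) + 150 = 0 + 150 = 150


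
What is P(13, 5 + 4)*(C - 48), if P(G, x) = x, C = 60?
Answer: 108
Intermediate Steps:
P(13, 5 + 4)*(C - 48) = (5 + 4)*(60 - 48) = 9*12 = 108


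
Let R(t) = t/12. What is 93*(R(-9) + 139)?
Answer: 51429/4 ≈ 12857.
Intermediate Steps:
R(t) = t/12 (R(t) = t*(1/12) = t/12)
93*(R(-9) + 139) = 93*((1/12)*(-9) + 139) = 93*(-¾ + 139) = 93*(553/4) = 51429/4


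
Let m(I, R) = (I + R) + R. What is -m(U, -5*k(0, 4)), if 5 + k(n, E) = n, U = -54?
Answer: 4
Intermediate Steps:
k(n, E) = -5 + n
m(I, R) = I + 2*R
-m(U, -5*k(0, 4)) = -(-54 + 2*(-5*(-5 + 0))) = -(-54 + 2*(-5*(-5))) = -(-54 + 2*25) = -(-54 + 50) = -1*(-4) = 4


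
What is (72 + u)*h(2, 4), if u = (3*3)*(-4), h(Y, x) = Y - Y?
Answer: 0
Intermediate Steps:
h(Y, x) = 0
u = -36 (u = 9*(-4) = -36)
(72 + u)*h(2, 4) = (72 - 36)*0 = 36*0 = 0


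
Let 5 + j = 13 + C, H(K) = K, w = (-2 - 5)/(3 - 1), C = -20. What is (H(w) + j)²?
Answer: 961/4 ≈ 240.25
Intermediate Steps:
w = -7/2 ≈ -3.5000
j = -12 (j = -5 + (13 - 20) = -5 - 7 = -12)
(H(w) + j)² = (-7/2 - 12)² = (-31/2)² = 961/4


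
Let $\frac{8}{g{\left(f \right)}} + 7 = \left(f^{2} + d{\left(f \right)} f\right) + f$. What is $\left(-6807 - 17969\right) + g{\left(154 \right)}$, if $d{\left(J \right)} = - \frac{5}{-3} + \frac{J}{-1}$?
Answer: $- \frac{30003712}{1211} \approx -24776.0$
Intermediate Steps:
$d{\left(J \right)} = \frac{5}{3} - J$ ($d{\left(J \right)} = \left(-5\right) \left(- \frac{1}{3}\right) + J \left(-1\right) = \frac{5}{3} - J$)
$g{\left(f \right)} = \frac{8}{-7 + f + f^{2} + f \left(\frac{5}{3} - f\right)}$ ($g{\left(f \right)} = \frac{8}{-7 + \left(\left(f^{2} + \left(\frac{5}{3} - f\right) f\right) + f\right)} = \frac{8}{-7 + \left(\left(f^{2} + f \left(\frac{5}{3} - f\right)\right) + f\right)} = \frac{8}{-7 + \left(f + f^{2} + f \left(\frac{5}{3} - f\right)\right)} = \frac{8}{-7 + f + f^{2} + f \left(\frac{5}{3} - f\right)}$)
$\left(-6807 - 17969\right) + g{\left(154 \right)} = \left(-6807 - 17969\right) + \frac{24}{-21 + 8 \cdot 154} = -24776 + \frac{24}{-21 + 1232} = -24776 + \frac{24}{1211} = - \frac{30003712}{1211}$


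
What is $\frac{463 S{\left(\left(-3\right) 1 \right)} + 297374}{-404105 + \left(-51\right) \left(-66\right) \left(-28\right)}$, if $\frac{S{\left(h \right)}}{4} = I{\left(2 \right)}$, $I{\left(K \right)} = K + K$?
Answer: $- \frac{304782}{498353} \approx -0.61158$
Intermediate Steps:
$I{\left(K \right)} = 2 K$
$S{\left(h \right)} = 16$ ($S{\left(h \right)} = 4 \cdot 2 \cdot 2 = 4 \cdot 4 = 16$)
$\frac{463 S{\left(\left(-3\right) 1 \right)} + 297374}{-404105 + \left(-51\right) \left(-66\right) \left(-28\right)} = \frac{463 \cdot 16 + 297374}{-404105 + \left(-51\right) \left(-66\right) \left(-28\right)} = \frac{7408 + 297374}{-404105 + 3366 \left(-28\right)} = \frac{304782}{-404105 - 94248} = \frac{304782}{-498353} = 304782 \left(- \frac{1}{498353}\right) = - \frac{304782}{498353}$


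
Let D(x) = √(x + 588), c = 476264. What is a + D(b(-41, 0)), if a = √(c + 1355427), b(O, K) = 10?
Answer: √598 + √1831691 ≈ 1377.9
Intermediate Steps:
D(x) = √(588 + x)
a = √1831691 (a = √(476264 + 1355427) = √1831691 ≈ 1353.4)
a + D(b(-41, 0)) = √1831691 + √(588 + 10) = √1831691 + √598 = √598 + √1831691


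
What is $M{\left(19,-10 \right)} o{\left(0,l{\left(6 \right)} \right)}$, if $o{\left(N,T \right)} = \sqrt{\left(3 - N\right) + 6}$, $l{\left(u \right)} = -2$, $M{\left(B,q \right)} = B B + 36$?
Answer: $1191$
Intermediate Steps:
$M{\left(B,q \right)} = 36 + B^{2}$ ($M{\left(B,q \right)} = B^{2} + 36 = 36 + B^{2}$)
$o{\left(N,T \right)} = \sqrt{9 - N}$
$M{\left(19,-10 \right)} o{\left(0,l{\left(6 \right)} \right)} = \left(36 + 19^{2}\right) \sqrt{9 - 0} = \left(36 + 361\right) \sqrt{9 + 0} = 397 \sqrt{9} = 397 \cdot 3 = 1191$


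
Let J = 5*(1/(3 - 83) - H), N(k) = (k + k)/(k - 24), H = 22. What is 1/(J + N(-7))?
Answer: -496/54367 ≈ -0.0091232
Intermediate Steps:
N(k) = 2*k/(-24 + k) (N(k) = (2*k)/(-24 + k) = 2*k/(-24 + k))
J = -1761/16 (J = 5*(1/(3 - 83) - 1*22) = 5*(1/(-80) - 22) = 5*(-1/80 - 22) = 5*(-1761/80) = -1761/16 ≈ -110.06)
1/(J + N(-7)) = 1/(-1761/16 + 2*(-7)/(-24 - 7)) = 1/(-1761/16 + 2*(-7)/(-31)) = 1/(-1761/16 + 2*(-7)*(-1/31)) = 1/(-1761/16 + 14/31) = 1/(-54367/496) = -496/54367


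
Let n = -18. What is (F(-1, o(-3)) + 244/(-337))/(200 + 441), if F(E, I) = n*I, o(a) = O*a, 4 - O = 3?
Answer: 17954/216017 ≈ 0.083114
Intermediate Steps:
O = 1 (O = 4 - 1*3 = 4 - 3 = 1)
o(a) = a (o(a) = 1*a = a)
F(E, I) = -18*I
(F(-1, o(-3)) + 244/(-337))/(200 + 441) = (-18*(-3) + 244/(-337))/(200 + 441) = (54 + 244*(-1/337))/641 = (54 - 244/337)*(1/641) = (17954/337)*(1/641) = 17954/216017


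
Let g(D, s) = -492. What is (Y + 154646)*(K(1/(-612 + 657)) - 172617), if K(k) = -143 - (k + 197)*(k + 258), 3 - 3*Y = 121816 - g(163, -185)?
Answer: -154685316051758/6075 ≈ -2.5463e+10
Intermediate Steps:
Y = -122305/3 (Y = 1 - (121816 - 1*(-492))/3 = 1 - (121816 + 492)/3 = 1 - ⅓*122308 = 1 - 122308/3 = -122305/3 ≈ -40768.)
K(k) = -143 - (197 + k)*(258 + k)
(Y + 154646)*(K(1/(-612 + 657)) - 172617) = (-122305/3 + 154646)*((-50969 - (1/(-612 + 657))² - 455/(-612 + 657)) - 172617) = 341633*((-50969 - (1/45)² - 455/45) - 172617)/3 = 341633*((-50969 - (1/45)² - 455*1/45) - 172617)/3 = 341633*((-50969 - 1*1/2025 - 91/9) - 172617)/3 = 341633*((-50969 - 1/2025 - 91/9) - 172617)/3 = 341633*(-103232701/2025 - 172617)/3 = (341633/3)*(-452782126/2025) = -154685316051758/6075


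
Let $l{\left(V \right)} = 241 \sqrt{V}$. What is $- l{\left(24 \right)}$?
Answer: $- 482 \sqrt{6} \approx -1180.7$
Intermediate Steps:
$- l{\left(24 \right)} = - 241 \sqrt{24} = - 241 \cdot 2 \sqrt{6} = - 482 \sqrt{6}$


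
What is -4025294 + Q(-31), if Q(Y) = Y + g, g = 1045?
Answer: -4024280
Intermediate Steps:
Q(Y) = 1045 + Y (Q(Y) = Y + 1045 = 1045 + Y)
-4025294 + Q(-31) = -4025294 + (1045 - 31) = -4025294 + 1014 = -4024280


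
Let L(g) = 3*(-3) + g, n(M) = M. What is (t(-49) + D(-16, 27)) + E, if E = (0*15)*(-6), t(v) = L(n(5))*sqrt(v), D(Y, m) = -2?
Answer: -2 - 28*I ≈ -2.0 - 28.0*I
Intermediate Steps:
L(g) = -9 + g
t(v) = -4*sqrt(v) (t(v) = (-9 + 5)*sqrt(v) = -4*sqrt(v))
E = 0 (E = 0*(-6) = 0)
(t(-49) + D(-16, 27)) + E = (-28*I - 2) + 0 = (-2 - 28*I) + 0 = -2 - 28*I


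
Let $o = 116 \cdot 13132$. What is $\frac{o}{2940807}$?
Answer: $\frac{1523312}{2940807} \approx 0.51799$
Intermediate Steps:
$o = 1523312$
$\frac{o}{2940807} = \frac{1523312}{2940807}$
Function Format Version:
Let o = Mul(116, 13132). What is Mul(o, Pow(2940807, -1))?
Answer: Rational(1523312, 2940807) ≈ 0.51799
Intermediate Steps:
o = 1523312
Mul(o, Pow(2940807, -1)) = Mul(1523312, Pow(2940807, -1)) = Mul(1523312, Rational(1, 2940807)) = Rational(1523312, 2940807)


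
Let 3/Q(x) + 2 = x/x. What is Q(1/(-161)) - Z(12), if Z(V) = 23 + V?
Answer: -38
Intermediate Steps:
Q(x) = -3 (Q(x) = 3/(-2 + x/x) = 3/(-2 + 1) = 3/(-1) = 3*(-1) = -3)
Q(1/(-161)) - Z(12) = -3 - (23 + 12) = -3 - 1*35 = -3 - 35 = -38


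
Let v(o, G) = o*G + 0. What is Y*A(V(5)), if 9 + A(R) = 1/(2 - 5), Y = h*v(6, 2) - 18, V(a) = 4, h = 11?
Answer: -1064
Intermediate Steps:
v(o, G) = G*o (v(o, G) = G*o + 0 = G*o)
Y = 114 (Y = 11*(2*6) - 18 = 11*12 - 18 = 132 - 18 = 114)
A(R) = -28/3 (A(R) = -9 + 1/(2 - 5) = -9 + 1/(-3) = -9 - ⅓ = -28/3)
Y*A(V(5)) = 114*(-28/3) = -1064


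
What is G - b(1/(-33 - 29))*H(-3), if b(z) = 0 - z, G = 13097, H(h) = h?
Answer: 812017/62 ≈ 13097.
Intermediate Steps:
b(z) = -z
G - b(1/(-33 - 29))*H(-3) = 13097 - (-1/(-33 - 29))*(-3) = 13097 - (-1/(-62))*(-3) = 13097 - (-1*(-1/62))*(-3) = 13097 - (-3)/62 = 13097 - 1*(-3/62) = 13097 + 3/62 = 812017/62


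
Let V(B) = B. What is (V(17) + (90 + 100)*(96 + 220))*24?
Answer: 1441368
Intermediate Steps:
(V(17) + (90 + 100)*(96 + 220))*24 = (17 + (90 + 100)*(96 + 220))*24 = (17 + 190*316)*24 = (17 + 60040)*24 = 60057*24 = 1441368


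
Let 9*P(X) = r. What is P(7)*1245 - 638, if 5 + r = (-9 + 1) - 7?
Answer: -10214/3 ≈ -3404.7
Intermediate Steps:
r = -20 (r = -5 + ((-9 + 1) - 7) = -5 + (-8 - 7) = -5 - 15 = -20)
P(X) = -20/9 (P(X) = (⅑)*(-20) = -20/9)
P(7)*1245 - 638 = -20/9*1245 - 638 = -8300/3 - 638 = -10214/3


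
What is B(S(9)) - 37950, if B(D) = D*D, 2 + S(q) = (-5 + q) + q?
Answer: -37829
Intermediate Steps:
S(q) = -7 + 2*q (S(q) = -2 + ((-5 + q) + q) = -2 + (-5 + 2*q) = -7 + 2*q)
B(D) = D²
B(S(9)) - 37950 = (-7 + 2*9)² - 37950 = (-7 + 18)² - 37950 = 11² - 37950 = 121 - 37950 = -37829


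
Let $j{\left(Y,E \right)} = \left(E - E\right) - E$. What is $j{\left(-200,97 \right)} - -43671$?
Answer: $43574$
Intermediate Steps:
$j{\left(Y,E \right)} = - E$ ($j{\left(Y,E \right)} = 0 - E = - E$)
$j{\left(-200,97 \right)} - -43671 = \left(-1\right) 97 - -43671 = -97 + 43671 = 43574$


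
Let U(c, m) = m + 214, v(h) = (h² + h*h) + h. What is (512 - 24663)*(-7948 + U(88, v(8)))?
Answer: 183499298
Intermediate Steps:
v(h) = h + 2*h² (v(h) = (h² + h²) + h = 2*h² + h = h + 2*h²)
U(c, m) = 214 + m
(512 - 24663)*(-7948 + U(88, v(8))) = (512 - 24663)*(-7948 + (214 + 8*(1 + 2*8))) = -24151*(-7948 + (214 + 8*(1 + 16))) = -24151*(-7948 + (214 + 8*17)) = -24151*(-7948 + (214 + 136)) = -24151*(-7948 + 350) = -24151*(-7598) = 183499298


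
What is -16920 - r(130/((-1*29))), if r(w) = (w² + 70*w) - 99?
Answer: -13899461/841 ≈ -16527.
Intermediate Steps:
r(w) = -99 + w² + 70*w
-16920 - r(130/((-1*29))) = -16920 - (-99 + (130/((-1*29)))² + 70*(130/((-1*29)))) = -16920 - (-99 + (130/(-29))² + 70*(130/(-29))) = -16920 - (-99 + (130*(-1/29))² + 70*(130*(-1/29))) = -16920 - (-99 + (-130/29)² + 70*(-130/29)) = -16920 - (-99 + 16900/841 - 9100/29) = -16920 - 1*(-330259/841) = -16920 + 330259/841 = -13899461/841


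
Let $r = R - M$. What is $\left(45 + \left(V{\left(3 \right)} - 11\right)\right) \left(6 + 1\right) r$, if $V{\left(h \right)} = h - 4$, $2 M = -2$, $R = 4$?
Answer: $1155$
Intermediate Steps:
$M = -1$ ($M = \frac{1}{2} \left(-2\right) = -1$)
$V{\left(h \right)} = -4 + h$
$r = 5$ ($r = 4 - -1 = 4 + 1 = 5$)
$\left(45 + \left(V{\left(3 \right)} - 11\right)\right) \left(6 + 1\right) r = \left(45 + \left(\left(-4 + 3\right) - 11\right)\right) \left(6 + 1\right) 5 = \left(45 - 12\right) 7 \cdot 5 = \left(45 - 12\right) 35 = 33 \cdot 35 = 1155$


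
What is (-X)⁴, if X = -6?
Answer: 1296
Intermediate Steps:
(-X)⁴ = (-1*(-6))⁴ = 6⁴ = 1296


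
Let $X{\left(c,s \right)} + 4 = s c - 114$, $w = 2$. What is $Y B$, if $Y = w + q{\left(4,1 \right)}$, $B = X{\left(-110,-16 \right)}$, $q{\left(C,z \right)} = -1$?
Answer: $1642$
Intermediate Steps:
$X{\left(c,s \right)} = -118 + c s$ ($X{\left(c,s \right)} = -4 + \left(s c - 114\right) = -4 + \left(c s - 114\right) = -4 + \left(-114 + c s\right) = -118 + c s$)
$B = 1642$ ($B = -118 - -1760 = -118 + 1760 = 1642$)
$Y = 1$ ($Y = 2 - 1 = 1$)
$Y B = 1 \cdot 1642 = 1642$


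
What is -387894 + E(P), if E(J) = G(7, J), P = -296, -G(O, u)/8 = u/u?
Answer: -387902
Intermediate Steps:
G(O, u) = -8 (G(O, u) = -8*u/u = -8*1 = -8)
E(J) = -8
-387894 + E(P) = -387894 - 8 = -387902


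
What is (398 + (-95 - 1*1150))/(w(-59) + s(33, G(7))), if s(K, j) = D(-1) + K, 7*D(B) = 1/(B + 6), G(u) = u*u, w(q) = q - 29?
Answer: 29645/1924 ≈ 15.408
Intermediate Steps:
w(q) = -29 + q
G(u) = u²
D(B) = 1/(7*(6 + B)) (D(B) = 1/(7*(B + 6)) = 1/(7*(6 + B)))
s(K, j) = 1/35 + K (s(K, j) = 1/(7*(6 - 1)) + K = (⅐)/5 + K = (⅐)*(⅕) + K = 1/35 + K)
(398 + (-95 - 1*1150))/(w(-59) + s(33, G(7))) = (398 + (-95 - 1*1150))/((-29 - 59) + (1/35 + 33)) = (398 + (-95 - 1150))/(-88 + 1156/35) = (398 - 1245)/(-1924/35) = -847*(-35/1924) = 29645/1924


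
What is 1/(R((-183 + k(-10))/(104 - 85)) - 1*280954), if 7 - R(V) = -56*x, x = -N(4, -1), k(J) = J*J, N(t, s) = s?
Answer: -1/280891 ≈ -3.5601e-6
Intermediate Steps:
k(J) = J²
x = 1 (x = -1*(-1) = 1)
R(V) = 63 (R(V) = 7 - (-56) = 7 - 1*(-56) = 7 + 56 = 63)
1/(R((-183 + k(-10))/(104 - 85)) - 1*280954) = 1/(63 - 1*280954) = 1/(63 - 280954) = 1/(-280891) = -1/280891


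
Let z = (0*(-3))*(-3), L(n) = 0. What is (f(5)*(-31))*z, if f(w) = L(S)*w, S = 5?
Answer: 0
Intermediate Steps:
z = 0 (z = 0*(-3) = 0)
f(w) = 0 (f(w) = 0*w = 0)
(f(5)*(-31))*z = (0*(-31))*0 = 0*0 = 0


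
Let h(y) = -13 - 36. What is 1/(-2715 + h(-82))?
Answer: -1/2764 ≈ -0.00036179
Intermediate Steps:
h(y) = -49
1/(-2715 + h(-82)) = 1/(-2715 - 49) = 1/(-2764) = -1/2764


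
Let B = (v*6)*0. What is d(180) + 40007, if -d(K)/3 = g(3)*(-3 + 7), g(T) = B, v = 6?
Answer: 40007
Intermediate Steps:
B = 0 (B = (6*6)*0 = 36*0 = 0)
g(T) = 0
d(K) = 0 (d(K) = -0*(-3 + 7) = -0*4 = -3*0 = 0)
d(180) + 40007 = 0 + 40007 = 40007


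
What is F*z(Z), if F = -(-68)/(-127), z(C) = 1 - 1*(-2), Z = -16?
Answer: -204/127 ≈ -1.6063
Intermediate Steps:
z(C) = 3 (z(C) = 1 + 2 = 3)
F = -68/127 (F = -(-68)*(-1)/127 = -1*68/127 = -68/127 ≈ -0.53543)
F*z(Z) = -68/127*3 = -204/127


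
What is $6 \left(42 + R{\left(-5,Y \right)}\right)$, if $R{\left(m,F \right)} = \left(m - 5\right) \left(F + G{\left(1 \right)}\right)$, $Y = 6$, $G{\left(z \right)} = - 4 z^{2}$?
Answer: $132$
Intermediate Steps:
$R{\left(m,F \right)} = \left(-5 + m\right) \left(-4 + F\right)$ ($R{\left(m,F \right)} = \left(m - 5\right) \left(F - 4 \cdot 1^{2}\right) = \left(-5 + m\right) \left(F - 4\right) = \left(-5 + m\right) \left(-4 + F\right)$)
$6 \left(42 + R{\left(-5,Y \right)}\right) = 6 \left(42 + \left(20 - 30 - -20 + 6 \left(-5\right)\right)\right) = 6 \left(42 + \left(20 - 30 + 20 - 30\right)\right) = 6 \left(42 - 20\right) = 6 \cdot 22 = 132$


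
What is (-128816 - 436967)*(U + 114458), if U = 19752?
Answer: -75933736430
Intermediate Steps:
(-128816 - 436967)*(U + 114458) = (-128816 - 436967)*(19752 + 114458) = -565783*134210 = -75933736430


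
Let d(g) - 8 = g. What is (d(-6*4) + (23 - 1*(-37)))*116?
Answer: 5104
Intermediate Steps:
d(g) = 8 + g
(d(-6*4) + (23 - 1*(-37)))*116 = ((8 - 6*4) + (23 - 1*(-37)))*116 = ((8 - 24) + (23 + 37))*116 = (-16 + 60)*116 = 44*116 = 5104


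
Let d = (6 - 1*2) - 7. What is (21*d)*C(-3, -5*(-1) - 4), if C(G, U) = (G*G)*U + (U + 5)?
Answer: -945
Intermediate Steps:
d = -3 (d = (6 - 2) - 7 = 4 - 7 = -3)
C(G, U) = 5 + U + U*G² (C(G, U) = G²*U + (5 + U) = U*G² + (5 + U) = 5 + U + U*G²)
(21*d)*C(-3, -5*(-1) - 4) = (21*(-3))*(5 + (-5*(-1) - 4) + (-5*(-1) - 4)*(-3)²) = -63*(5 + (5 - 4) + (5 - 4)*9) = -63*(5 + 1 + 1*9) = -63*(5 + 1 + 9) = -63*15 = -945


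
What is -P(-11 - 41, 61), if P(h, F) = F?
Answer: -61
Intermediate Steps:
-P(-11 - 41, 61) = -1*61 = -61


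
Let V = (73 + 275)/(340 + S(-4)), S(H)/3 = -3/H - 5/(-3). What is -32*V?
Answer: -14848/463 ≈ -32.069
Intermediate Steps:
S(H) = 5 - 9/H (S(H) = 3*(-3/H - 5/(-3)) = 3*(-3/H - 5*(-1/3)) = 3*(-3/H + 5/3) = 3*(5/3 - 3/H) = 5 - 9/H)
V = 464/463 (V = (73 + 275)/(340 + (5 - 9/(-4))) = 348/(340 + (5 - 9*(-1/4))) = 348/(340 + (5 + 9/4)) = 348/(340 + 29/4) = 348/(1389/4) = 348*(4/1389) = 464/463 ≈ 1.0022)
-32*V = -32*464/463 = -14848/463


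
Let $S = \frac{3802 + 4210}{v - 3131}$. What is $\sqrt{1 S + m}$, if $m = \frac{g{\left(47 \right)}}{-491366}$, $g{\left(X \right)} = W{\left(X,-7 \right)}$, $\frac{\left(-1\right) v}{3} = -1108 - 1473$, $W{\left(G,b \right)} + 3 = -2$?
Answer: $\frac{\sqrt{557600307954911274}}{566544998} \approx 1.318$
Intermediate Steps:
$W{\left(G,b \right)} = -5$ ($W{\left(G,b \right)} = -3 - 2 = -5$)
$v = 7743$ ($v = - 3 \left(-1108 - 1473\right) = \left(-3\right) \left(-2581\right) = 7743$)
$S = \frac{2003}{1153}$ ($S = \frac{3802 + 4210}{7743 - 3131} = \frac{8012}{4612} = 8012 \cdot \frac{1}{4612} = \frac{2003}{1153} \approx 1.7372$)
$g{\left(X \right)} = -5$
$m = \frac{5}{491366}$ ($m = - \frac{5}{-491366} = \left(-5\right) \left(- \frac{1}{491366}\right) = \frac{5}{491366} \approx 1.0176 \cdot 10^{-5}$)
$\sqrt{1 S + m} = \sqrt{1 \cdot \frac{2003}{1153} + \frac{5}{491366}} = \sqrt{\frac{2003}{1153} + \frac{5}{491366}} = \sqrt{\frac{984211863}{566544998}} = \frac{\sqrt{557600307954911274}}{566544998}$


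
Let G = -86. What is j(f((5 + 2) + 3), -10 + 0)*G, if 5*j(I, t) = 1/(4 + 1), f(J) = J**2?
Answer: -86/25 ≈ -3.4400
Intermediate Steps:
j(I, t) = 1/25 (j(I, t) = (1/(4 + 1))/5 = (1/5)/5 = ((1/5)*1)/5 = (1/5)*(1/5) = 1/25)
j(f((5 + 2) + 3), -10 + 0)*G = (1/25)*(-86) = -86/25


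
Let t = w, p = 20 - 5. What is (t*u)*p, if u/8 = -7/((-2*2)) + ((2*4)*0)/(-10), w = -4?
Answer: -840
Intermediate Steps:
p = 15
t = -4
u = 14 (u = 8*(-7/((-2*2)) + ((2*4)*0)/(-10)) = 8*(-7/(-4) + (8*0)*(-⅒)) = 8*(-7*(-¼) + 0*(-⅒)) = 8*(7/4 + 0) = 8*(7/4) = 14)
(t*u)*p = -4*14*15 = -56*15 = -840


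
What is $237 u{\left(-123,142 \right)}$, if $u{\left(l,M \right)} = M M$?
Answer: $4778868$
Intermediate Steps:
$u{\left(l,M \right)} = M^{2}$
$237 u{\left(-123,142 \right)} = 237 \cdot 142^{2} = 237 \cdot 20164 = 4778868$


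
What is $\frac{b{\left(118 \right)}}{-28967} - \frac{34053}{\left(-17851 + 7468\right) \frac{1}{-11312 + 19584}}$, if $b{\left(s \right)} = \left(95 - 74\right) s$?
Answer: $\frac{2719861561066}{100254787} \approx 27130.0$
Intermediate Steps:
$b{\left(s \right)} = 21 s$
$\frac{b{\left(118 \right)}}{-28967} - \frac{34053}{\left(-17851 + 7468\right) \frac{1}{-11312 + 19584}} = \frac{21 \cdot 118}{-28967} - \frac{34053}{\left(-17851 + 7468\right) \frac{1}{-11312 + 19584}} = 2478 \left(- \frac{1}{28967}\right) - \frac{34053}{\left(-10383\right) \frac{1}{8272}} = - \frac{2478}{28967} - \frac{34053}{\left(-10383\right) \frac{1}{8272}} = - \frac{2478}{28967} - \frac{34053}{- \frac{10383}{8272}} = - \frac{2478}{28967} - - \frac{93895472}{3461} = - \frac{2478}{28967} + \frac{93895472}{3461} = \frac{2719861561066}{100254787}$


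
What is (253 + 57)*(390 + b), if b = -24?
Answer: 113460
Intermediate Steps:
(253 + 57)*(390 + b) = (253 + 57)*(390 - 24) = 310*366 = 113460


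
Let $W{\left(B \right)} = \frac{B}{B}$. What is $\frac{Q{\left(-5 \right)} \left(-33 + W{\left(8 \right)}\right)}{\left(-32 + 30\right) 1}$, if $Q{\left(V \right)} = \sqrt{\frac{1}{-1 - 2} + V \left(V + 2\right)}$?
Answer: $\frac{32 \sqrt{33}}{3} \approx 61.275$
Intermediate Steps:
$W{\left(B \right)} = 1$
$Q{\left(V \right)} = \sqrt{- \frac{1}{3} + V \left(2 + V\right)}$ ($Q{\left(V \right)} = \sqrt{\frac{1}{-3} + V \left(2 + V\right)} = \sqrt{- \frac{1}{3} + V \left(2 + V\right)}$)
$\frac{Q{\left(-5 \right)} \left(-33 + W{\left(8 \right)}\right)}{\left(-32 + 30\right) 1} = \frac{\frac{\sqrt{-3 + 9 \left(-5\right)^{2} + 18 \left(-5\right)}}{3} \left(-33 + 1\right)}{\left(-32 + 30\right) 1} = \frac{\frac{\sqrt{-3 + 9 \cdot 25 - 90}}{3} \left(-32\right)}{\left(-2\right) 1} = \frac{\frac{\sqrt{-3 + 225 - 90}}{3} \left(-32\right)}{-2} = \frac{\sqrt{132}}{3} \left(-32\right) \left(- \frac{1}{2}\right) = \frac{2 \sqrt{33}}{3} \left(-32\right) \left(- \frac{1}{2}\right) = - \frac{64 \sqrt{33}}{3} \left(- \frac{1}{2}\right) = \frac{32 \sqrt{33}}{3}$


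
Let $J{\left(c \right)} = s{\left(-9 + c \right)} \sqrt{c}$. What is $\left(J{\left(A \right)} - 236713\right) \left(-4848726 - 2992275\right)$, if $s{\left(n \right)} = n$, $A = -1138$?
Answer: $1856066869713 + 8993628147 i \sqrt{1138} \approx 1.8561 \cdot 10^{12} + 3.0339 \cdot 10^{11} i$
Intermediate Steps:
$J{\left(c \right)} = \sqrt{c} \left(-9 + c\right)$ ($J{\left(c \right)} = \left(-9 + c\right) \sqrt{c} = \sqrt{c} \left(-9 + c\right)$)
$\left(J{\left(A \right)} - 236713\right) \left(-4848726 - 2992275\right) = \left(\sqrt{-1138} \left(-9 - 1138\right) - 236713\right) \left(-4848726 - 2992275\right) = \left(i \sqrt{1138} \left(-1147\right) - 236713\right) \left(-7841001\right) = \left(- 1147 i \sqrt{1138} - 236713\right) \left(-7841001\right) = \left(-236713 - 1147 i \sqrt{1138}\right) \left(-7841001\right) = 1856066869713 + 8993628147 i \sqrt{1138}$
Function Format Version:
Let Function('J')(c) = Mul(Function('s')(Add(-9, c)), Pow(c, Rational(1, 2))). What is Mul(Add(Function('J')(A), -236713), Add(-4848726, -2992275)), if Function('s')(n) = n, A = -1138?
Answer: Add(1856066869713, Mul(8993628147, I, Pow(1138, Rational(1, 2)))) ≈ Add(1.8561e+12, Mul(3.0339e+11, I))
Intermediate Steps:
Function('J')(c) = Mul(Pow(c, Rational(1, 2)), Add(-9, c)) (Function('J')(c) = Mul(Add(-9, c), Pow(c, Rational(1, 2))) = Mul(Pow(c, Rational(1, 2)), Add(-9, c)))
Mul(Add(Function('J')(A), -236713), Add(-4848726, -2992275)) = Mul(Add(Mul(Pow(-1138, Rational(1, 2)), Add(-9, -1138)), -236713), Add(-4848726, -2992275)) = Mul(Add(Mul(Mul(I, Pow(1138, Rational(1, 2))), -1147), -236713), -7841001) = Mul(Add(Mul(-1147, I, Pow(1138, Rational(1, 2))), -236713), -7841001) = Mul(Add(-236713, Mul(-1147, I, Pow(1138, Rational(1, 2)))), -7841001) = Add(1856066869713, Mul(8993628147, I, Pow(1138, Rational(1, 2))))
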